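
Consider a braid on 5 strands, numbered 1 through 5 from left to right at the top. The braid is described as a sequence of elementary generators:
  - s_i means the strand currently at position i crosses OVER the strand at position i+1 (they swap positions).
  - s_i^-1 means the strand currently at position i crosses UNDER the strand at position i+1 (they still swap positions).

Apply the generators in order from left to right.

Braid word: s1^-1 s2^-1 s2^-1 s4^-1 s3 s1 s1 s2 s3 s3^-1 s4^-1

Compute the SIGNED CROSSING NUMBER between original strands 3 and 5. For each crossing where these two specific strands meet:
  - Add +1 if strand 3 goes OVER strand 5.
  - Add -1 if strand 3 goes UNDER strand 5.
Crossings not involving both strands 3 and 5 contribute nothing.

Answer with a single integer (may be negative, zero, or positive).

Gen 1: crossing 1x2. Both 3&5? no. Sum: 0
Gen 2: crossing 1x3. Both 3&5? no. Sum: 0
Gen 3: crossing 3x1. Both 3&5? no. Sum: 0
Gen 4: crossing 4x5. Both 3&5? no. Sum: 0
Gen 5: 3 over 5. Both 3&5? yes. Contrib: +1. Sum: 1
Gen 6: crossing 2x1. Both 3&5? no. Sum: 1
Gen 7: crossing 1x2. Both 3&5? no. Sum: 1
Gen 8: crossing 1x5. Both 3&5? no. Sum: 1
Gen 9: crossing 1x3. Both 3&5? no. Sum: 1
Gen 10: crossing 3x1. Both 3&5? no. Sum: 1
Gen 11: crossing 3x4. Both 3&5? no. Sum: 1

Answer: 1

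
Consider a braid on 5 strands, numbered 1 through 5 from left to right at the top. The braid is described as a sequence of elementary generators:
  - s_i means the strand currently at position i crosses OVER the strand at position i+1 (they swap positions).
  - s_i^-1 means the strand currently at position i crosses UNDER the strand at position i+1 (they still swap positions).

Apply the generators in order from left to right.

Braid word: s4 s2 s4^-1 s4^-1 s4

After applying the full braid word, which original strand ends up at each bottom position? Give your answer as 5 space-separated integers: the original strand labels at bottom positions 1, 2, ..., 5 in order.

Gen 1 (s4): strand 4 crosses over strand 5. Perm now: [1 2 3 5 4]
Gen 2 (s2): strand 2 crosses over strand 3. Perm now: [1 3 2 5 4]
Gen 3 (s4^-1): strand 5 crosses under strand 4. Perm now: [1 3 2 4 5]
Gen 4 (s4^-1): strand 4 crosses under strand 5. Perm now: [1 3 2 5 4]
Gen 5 (s4): strand 5 crosses over strand 4. Perm now: [1 3 2 4 5]

Answer: 1 3 2 4 5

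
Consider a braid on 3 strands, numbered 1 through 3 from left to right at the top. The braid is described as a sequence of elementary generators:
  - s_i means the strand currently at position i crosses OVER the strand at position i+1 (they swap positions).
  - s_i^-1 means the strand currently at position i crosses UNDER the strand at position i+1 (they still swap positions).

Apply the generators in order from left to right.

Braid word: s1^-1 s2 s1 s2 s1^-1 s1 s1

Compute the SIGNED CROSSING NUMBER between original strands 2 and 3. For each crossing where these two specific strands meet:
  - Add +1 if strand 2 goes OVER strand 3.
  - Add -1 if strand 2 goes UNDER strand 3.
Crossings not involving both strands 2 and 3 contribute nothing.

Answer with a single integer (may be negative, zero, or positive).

Answer: 1

Derivation:
Gen 1: crossing 1x2. Both 2&3? no. Sum: 0
Gen 2: crossing 1x3. Both 2&3? no. Sum: 0
Gen 3: 2 over 3. Both 2&3? yes. Contrib: +1. Sum: 1
Gen 4: crossing 2x1. Both 2&3? no. Sum: 1
Gen 5: crossing 3x1. Both 2&3? no. Sum: 1
Gen 6: crossing 1x3. Both 2&3? no. Sum: 1
Gen 7: crossing 3x1. Both 2&3? no. Sum: 1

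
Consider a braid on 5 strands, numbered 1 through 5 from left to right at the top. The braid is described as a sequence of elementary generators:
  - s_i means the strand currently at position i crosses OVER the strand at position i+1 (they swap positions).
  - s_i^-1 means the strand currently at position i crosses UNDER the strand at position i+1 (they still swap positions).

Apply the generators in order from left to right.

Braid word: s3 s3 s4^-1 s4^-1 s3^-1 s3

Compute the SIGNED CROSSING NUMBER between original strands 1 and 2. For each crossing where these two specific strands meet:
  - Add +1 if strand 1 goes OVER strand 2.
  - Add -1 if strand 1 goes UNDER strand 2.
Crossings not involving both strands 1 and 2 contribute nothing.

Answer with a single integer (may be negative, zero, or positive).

Gen 1: crossing 3x4. Both 1&2? no. Sum: 0
Gen 2: crossing 4x3. Both 1&2? no. Sum: 0
Gen 3: crossing 4x5. Both 1&2? no. Sum: 0
Gen 4: crossing 5x4. Both 1&2? no. Sum: 0
Gen 5: crossing 3x4. Both 1&2? no. Sum: 0
Gen 6: crossing 4x3. Both 1&2? no. Sum: 0

Answer: 0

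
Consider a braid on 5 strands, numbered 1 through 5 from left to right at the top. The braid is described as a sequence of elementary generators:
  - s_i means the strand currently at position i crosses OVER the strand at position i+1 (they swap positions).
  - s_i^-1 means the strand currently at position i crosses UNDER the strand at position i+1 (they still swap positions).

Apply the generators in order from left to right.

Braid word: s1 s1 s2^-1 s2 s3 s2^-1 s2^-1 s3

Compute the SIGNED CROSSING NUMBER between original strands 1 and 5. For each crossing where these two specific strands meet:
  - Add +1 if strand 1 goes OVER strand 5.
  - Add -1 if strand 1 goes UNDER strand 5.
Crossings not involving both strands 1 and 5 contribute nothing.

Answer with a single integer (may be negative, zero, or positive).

Answer: 0

Derivation:
Gen 1: crossing 1x2. Both 1&5? no. Sum: 0
Gen 2: crossing 2x1. Both 1&5? no. Sum: 0
Gen 3: crossing 2x3. Both 1&5? no. Sum: 0
Gen 4: crossing 3x2. Both 1&5? no. Sum: 0
Gen 5: crossing 3x4. Both 1&5? no. Sum: 0
Gen 6: crossing 2x4. Both 1&5? no. Sum: 0
Gen 7: crossing 4x2. Both 1&5? no. Sum: 0
Gen 8: crossing 4x3. Both 1&5? no. Sum: 0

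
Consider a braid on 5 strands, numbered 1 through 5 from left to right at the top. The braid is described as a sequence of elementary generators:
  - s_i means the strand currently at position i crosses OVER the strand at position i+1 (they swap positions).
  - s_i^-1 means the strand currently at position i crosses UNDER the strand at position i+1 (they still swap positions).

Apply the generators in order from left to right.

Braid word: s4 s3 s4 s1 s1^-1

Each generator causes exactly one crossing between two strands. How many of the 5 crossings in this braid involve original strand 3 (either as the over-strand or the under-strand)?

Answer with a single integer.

Gen 1: crossing 4x5. Involves strand 3? no. Count so far: 0
Gen 2: crossing 3x5. Involves strand 3? yes. Count so far: 1
Gen 3: crossing 3x4. Involves strand 3? yes. Count so far: 2
Gen 4: crossing 1x2. Involves strand 3? no. Count so far: 2
Gen 5: crossing 2x1. Involves strand 3? no. Count so far: 2

Answer: 2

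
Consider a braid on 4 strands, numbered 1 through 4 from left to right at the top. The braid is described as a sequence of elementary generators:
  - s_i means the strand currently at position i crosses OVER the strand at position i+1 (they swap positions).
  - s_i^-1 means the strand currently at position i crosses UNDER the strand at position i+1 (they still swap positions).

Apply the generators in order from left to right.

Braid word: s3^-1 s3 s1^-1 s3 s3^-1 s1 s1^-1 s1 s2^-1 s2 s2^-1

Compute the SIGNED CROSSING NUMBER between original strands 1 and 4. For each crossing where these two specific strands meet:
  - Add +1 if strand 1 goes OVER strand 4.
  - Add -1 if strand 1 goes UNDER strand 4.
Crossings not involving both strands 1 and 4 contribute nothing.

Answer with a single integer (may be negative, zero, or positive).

Gen 1: crossing 3x4. Both 1&4? no. Sum: 0
Gen 2: crossing 4x3. Both 1&4? no. Sum: 0
Gen 3: crossing 1x2. Both 1&4? no. Sum: 0
Gen 4: crossing 3x4. Both 1&4? no. Sum: 0
Gen 5: crossing 4x3. Both 1&4? no. Sum: 0
Gen 6: crossing 2x1. Both 1&4? no. Sum: 0
Gen 7: crossing 1x2. Both 1&4? no. Sum: 0
Gen 8: crossing 2x1. Both 1&4? no. Sum: 0
Gen 9: crossing 2x3. Both 1&4? no. Sum: 0
Gen 10: crossing 3x2. Both 1&4? no. Sum: 0
Gen 11: crossing 2x3. Both 1&4? no. Sum: 0

Answer: 0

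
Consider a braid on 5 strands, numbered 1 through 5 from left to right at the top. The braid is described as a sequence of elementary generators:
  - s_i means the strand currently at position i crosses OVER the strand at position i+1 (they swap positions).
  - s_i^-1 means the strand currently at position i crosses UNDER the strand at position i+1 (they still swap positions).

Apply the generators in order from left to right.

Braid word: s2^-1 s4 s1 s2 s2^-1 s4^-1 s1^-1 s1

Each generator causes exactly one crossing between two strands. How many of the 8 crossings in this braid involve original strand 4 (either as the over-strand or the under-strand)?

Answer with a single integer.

Gen 1: crossing 2x3. Involves strand 4? no. Count so far: 0
Gen 2: crossing 4x5. Involves strand 4? yes. Count so far: 1
Gen 3: crossing 1x3. Involves strand 4? no. Count so far: 1
Gen 4: crossing 1x2. Involves strand 4? no. Count so far: 1
Gen 5: crossing 2x1. Involves strand 4? no. Count so far: 1
Gen 6: crossing 5x4. Involves strand 4? yes. Count so far: 2
Gen 7: crossing 3x1. Involves strand 4? no. Count so far: 2
Gen 8: crossing 1x3. Involves strand 4? no. Count so far: 2

Answer: 2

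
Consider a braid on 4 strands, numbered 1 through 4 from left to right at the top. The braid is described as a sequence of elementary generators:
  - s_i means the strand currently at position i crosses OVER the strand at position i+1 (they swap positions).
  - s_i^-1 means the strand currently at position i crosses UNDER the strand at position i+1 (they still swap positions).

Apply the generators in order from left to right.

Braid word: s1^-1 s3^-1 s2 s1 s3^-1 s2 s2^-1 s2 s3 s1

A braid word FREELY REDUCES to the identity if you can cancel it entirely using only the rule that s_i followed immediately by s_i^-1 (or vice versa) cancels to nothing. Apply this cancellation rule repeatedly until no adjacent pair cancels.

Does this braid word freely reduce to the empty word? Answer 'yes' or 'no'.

Gen 1 (s1^-1): push. Stack: [s1^-1]
Gen 2 (s3^-1): push. Stack: [s1^-1 s3^-1]
Gen 3 (s2): push. Stack: [s1^-1 s3^-1 s2]
Gen 4 (s1): push. Stack: [s1^-1 s3^-1 s2 s1]
Gen 5 (s3^-1): push. Stack: [s1^-1 s3^-1 s2 s1 s3^-1]
Gen 6 (s2): push. Stack: [s1^-1 s3^-1 s2 s1 s3^-1 s2]
Gen 7 (s2^-1): cancels prior s2. Stack: [s1^-1 s3^-1 s2 s1 s3^-1]
Gen 8 (s2): push. Stack: [s1^-1 s3^-1 s2 s1 s3^-1 s2]
Gen 9 (s3): push. Stack: [s1^-1 s3^-1 s2 s1 s3^-1 s2 s3]
Gen 10 (s1): push. Stack: [s1^-1 s3^-1 s2 s1 s3^-1 s2 s3 s1]
Reduced word: s1^-1 s3^-1 s2 s1 s3^-1 s2 s3 s1

Answer: no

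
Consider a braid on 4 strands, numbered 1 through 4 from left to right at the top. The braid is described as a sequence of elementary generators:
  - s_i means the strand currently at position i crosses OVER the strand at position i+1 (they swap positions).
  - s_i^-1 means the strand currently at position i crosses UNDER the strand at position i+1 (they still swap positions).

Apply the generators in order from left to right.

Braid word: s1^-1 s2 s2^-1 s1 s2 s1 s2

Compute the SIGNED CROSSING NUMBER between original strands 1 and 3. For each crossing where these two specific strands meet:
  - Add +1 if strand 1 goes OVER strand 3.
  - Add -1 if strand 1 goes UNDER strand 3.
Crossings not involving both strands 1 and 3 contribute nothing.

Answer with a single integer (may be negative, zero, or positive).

Gen 1: crossing 1x2. Both 1&3? no. Sum: 0
Gen 2: 1 over 3. Both 1&3? yes. Contrib: +1. Sum: 1
Gen 3: 3 under 1. Both 1&3? yes. Contrib: +1. Sum: 2
Gen 4: crossing 2x1. Both 1&3? no. Sum: 2
Gen 5: crossing 2x3. Both 1&3? no. Sum: 2
Gen 6: 1 over 3. Both 1&3? yes. Contrib: +1. Sum: 3
Gen 7: crossing 1x2. Both 1&3? no. Sum: 3

Answer: 3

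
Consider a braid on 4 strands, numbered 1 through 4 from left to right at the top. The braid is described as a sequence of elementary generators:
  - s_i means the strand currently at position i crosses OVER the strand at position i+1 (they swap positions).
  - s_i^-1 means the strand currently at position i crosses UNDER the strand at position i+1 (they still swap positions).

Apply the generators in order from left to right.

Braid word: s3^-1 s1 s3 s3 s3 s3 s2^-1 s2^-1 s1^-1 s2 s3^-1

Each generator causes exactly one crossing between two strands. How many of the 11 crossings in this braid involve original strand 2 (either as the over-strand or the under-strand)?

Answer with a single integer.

Gen 1: crossing 3x4. Involves strand 2? no. Count so far: 0
Gen 2: crossing 1x2. Involves strand 2? yes. Count so far: 1
Gen 3: crossing 4x3. Involves strand 2? no. Count so far: 1
Gen 4: crossing 3x4. Involves strand 2? no. Count so far: 1
Gen 5: crossing 4x3. Involves strand 2? no. Count so far: 1
Gen 6: crossing 3x4. Involves strand 2? no. Count so far: 1
Gen 7: crossing 1x4. Involves strand 2? no. Count so far: 1
Gen 8: crossing 4x1. Involves strand 2? no. Count so far: 1
Gen 9: crossing 2x1. Involves strand 2? yes. Count so far: 2
Gen 10: crossing 2x4. Involves strand 2? yes. Count so far: 3
Gen 11: crossing 2x3. Involves strand 2? yes. Count so far: 4

Answer: 4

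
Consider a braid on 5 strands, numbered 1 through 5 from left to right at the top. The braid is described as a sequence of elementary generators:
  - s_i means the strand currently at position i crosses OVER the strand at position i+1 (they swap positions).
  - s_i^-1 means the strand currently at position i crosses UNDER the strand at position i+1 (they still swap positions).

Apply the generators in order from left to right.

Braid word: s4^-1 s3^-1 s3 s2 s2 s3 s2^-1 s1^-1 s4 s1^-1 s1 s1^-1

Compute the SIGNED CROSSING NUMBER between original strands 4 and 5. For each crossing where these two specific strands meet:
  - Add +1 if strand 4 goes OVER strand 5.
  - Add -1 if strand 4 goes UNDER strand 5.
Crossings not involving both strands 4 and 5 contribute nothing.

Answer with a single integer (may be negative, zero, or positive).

Answer: -1

Derivation:
Gen 1: 4 under 5. Both 4&5? yes. Contrib: -1. Sum: -1
Gen 2: crossing 3x5. Both 4&5? no. Sum: -1
Gen 3: crossing 5x3. Both 4&5? no. Sum: -1
Gen 4: crossing 2x3. Both 4&5? no. Sum: -1
Gen 5: crossing 3x2. Both 4&5? no. Sum: -1
Gen 6: crossing 3x5. Both 4&5? no. Sum: -1
Gen 7: crossing 2x5. Both 4&5? no. Sum: -1
Gen 8: crossing 1x5. Both 4&5? no. Sum: -1
Gen 9: crossing 3x4. Both 4&5? no. Sum: -1
Gen 10: crossing 5x1. Both 4&5? no. Sum: -1
Gen 11: crossing 1x5. Both 4&5? no. Sum: -1
Gen 12: crossing 5x1. Both 4&5? no. Sum: -1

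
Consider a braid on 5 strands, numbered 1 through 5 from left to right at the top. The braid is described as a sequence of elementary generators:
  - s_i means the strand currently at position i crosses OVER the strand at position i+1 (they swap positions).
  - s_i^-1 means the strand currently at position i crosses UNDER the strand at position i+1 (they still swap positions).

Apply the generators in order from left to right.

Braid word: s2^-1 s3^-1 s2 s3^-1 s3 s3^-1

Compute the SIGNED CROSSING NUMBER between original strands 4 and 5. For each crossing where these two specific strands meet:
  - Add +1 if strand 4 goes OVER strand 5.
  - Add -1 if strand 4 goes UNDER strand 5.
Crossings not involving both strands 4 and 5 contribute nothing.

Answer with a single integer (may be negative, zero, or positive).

Gen 1: crossing 2x3. Both 4&5? no. Sum: 0
Gen 2: crossing 2x4. Both 4&5? no. Sum: 0
Gen 3: crossing 3x4. Both 4&5? no. Sum: 0
Gen 4: crossing 3x2. Both 4&5? no. Sum: 0
Gen 5: crossing 2x3. Both 4&5? no. Sum: 0
Gen 6: crossing 3x2. Both 4&5? no. Sum: 0

Answer: 0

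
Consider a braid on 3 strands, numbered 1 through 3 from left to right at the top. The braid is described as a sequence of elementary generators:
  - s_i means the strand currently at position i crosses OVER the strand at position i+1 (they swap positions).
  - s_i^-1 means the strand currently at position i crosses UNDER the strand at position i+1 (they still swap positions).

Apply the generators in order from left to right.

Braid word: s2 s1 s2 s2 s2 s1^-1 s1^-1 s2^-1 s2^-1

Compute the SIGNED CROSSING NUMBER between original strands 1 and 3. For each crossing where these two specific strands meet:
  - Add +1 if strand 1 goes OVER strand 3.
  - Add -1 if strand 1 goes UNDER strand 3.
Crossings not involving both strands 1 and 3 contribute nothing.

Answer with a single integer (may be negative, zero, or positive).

Gen 1: crossing 2x3. Both 1&3? no. Sum: 0
Gen 2: 1 over 3. Both 1&3? yes. Contrib: +1. Sum: 1
Gen 3: crossing 1x2. Both 1&3? no. Sum: 1
Gen 4: crossing 2x1. Both 1&3? no. Sum: 1
Gen 5: crossing 1x2. Both 1&3? no. Sum: 1
Gen 6: crossing 3x2. Both 1&3? no. Sum: 1
Gen 7: crossing 2x3. Both 1&3? no. Sum: 1
Gen 8: crossing 2x1. Both 1&3? no. Sum: 1
Gen 9: crossing 1x2. Both 1&3? no. Sum: 1

Answer: 1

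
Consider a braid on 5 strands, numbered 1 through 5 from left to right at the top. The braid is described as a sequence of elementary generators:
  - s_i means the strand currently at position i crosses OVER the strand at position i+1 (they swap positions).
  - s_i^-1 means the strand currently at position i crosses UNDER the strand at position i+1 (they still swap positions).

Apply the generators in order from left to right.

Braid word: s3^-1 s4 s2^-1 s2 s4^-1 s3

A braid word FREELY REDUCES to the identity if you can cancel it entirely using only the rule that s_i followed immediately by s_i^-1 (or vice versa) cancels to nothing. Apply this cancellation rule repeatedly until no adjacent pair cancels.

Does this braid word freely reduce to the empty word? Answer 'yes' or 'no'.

Gen 1 (s3^-1): push. Stack: [s3^-1]
Gen 2 (s4): push. Stack: [s3^-1 s4]
Gen 3 (s2^-1): push. Stack: [s3^-1 s4 s2^-1]
Gen 4 (s2): cancels prior s2^-1. Stack: [s3^-1 s4]
Gen 5 (s4^-1): cancels prior s4. Stack: [s3^-1]
Gen 6 (s3): cancels prior s3^-1. Stack: []
Reduced word: (empty)

Answer: yes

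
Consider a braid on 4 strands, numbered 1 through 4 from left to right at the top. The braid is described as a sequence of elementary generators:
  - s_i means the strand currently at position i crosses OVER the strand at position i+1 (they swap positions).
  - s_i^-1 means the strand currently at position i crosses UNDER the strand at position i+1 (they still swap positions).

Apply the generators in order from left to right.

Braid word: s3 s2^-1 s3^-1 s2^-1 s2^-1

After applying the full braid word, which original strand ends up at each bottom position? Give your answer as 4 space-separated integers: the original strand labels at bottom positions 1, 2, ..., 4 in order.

Answer: 1 4 3 2

Derivation:
Gen 1 (s3): strand 3 crosses over strand 4. Perm now: [1 2 4 3]
Gen 2 (s2^-1): strand 2 crosses under strand 4. Perm now: [1 4 2 3]
Gen 3 (s3^-1): strand 2 crosses under strand 3. Perm now: [1 4 3 2]
Gen 4 (s2^-1): strand 4 crosses under strand 3. Perm now: [1 3 4 2]
Gen 5 (s2^-1): strand 3 crosses under strand 4. Perm now: [1 4 3 2]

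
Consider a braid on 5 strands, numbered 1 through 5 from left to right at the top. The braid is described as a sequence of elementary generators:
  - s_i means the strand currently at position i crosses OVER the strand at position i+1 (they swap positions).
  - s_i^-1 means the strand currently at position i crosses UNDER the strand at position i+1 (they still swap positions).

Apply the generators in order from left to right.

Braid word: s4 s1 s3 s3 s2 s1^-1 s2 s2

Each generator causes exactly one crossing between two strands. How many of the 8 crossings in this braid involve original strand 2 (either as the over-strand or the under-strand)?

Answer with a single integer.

Answer: 4

Derivation:
Gen 1: crossing 4x5. Involves strand 2? no. Count so far: 0
Gen 2: crossing 1x2. Involves strand 2? yes. Count so far: 1
Gen 3: crossing 3x5. Involves strand 2? no. Count so far: 1
Gen 4: crossing 5x3. Involves strand 2? no. Count so far: 1
Gen 5: crossing 1x3. Involves strand 2? no. Count so far: 1
Gen 6: crossing 2x3. Involves strand 2? yes. Count so far: 2
Gen 7: crossing 2x1. Involves strand 2? yes. Count so far: 3
Gen 8: crossing 1x2. Involves strand 2? yes. Count so far: 4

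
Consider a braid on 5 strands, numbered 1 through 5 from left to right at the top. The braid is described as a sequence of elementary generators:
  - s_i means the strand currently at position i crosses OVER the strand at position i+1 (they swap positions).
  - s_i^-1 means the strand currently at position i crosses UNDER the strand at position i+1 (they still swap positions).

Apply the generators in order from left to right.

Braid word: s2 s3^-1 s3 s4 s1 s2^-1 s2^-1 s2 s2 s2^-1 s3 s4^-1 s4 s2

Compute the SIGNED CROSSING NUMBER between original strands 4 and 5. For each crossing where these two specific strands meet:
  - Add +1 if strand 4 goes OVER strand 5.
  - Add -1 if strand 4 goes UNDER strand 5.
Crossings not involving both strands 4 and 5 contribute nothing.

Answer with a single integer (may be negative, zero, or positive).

Gen 1: crossing 2x3. Both 4&5? no. Sum: 0
Gen 2: crossing 2x4. Both 4&5? no. Sum: 0
Gen 3: crossing 4x2. Both 4&5? no. Sum: 0
Gen 4: 4 over 5. Both 4&5? yes. Contrib: +1. Sum: 1
Gen 5: crossing 1x3. Both 4&5? no. Sum: 1
Gen 6: crossing 1x2. Both 4&5? no. Sum: 1
Gen 7: crossing 2x1. Both 4&5? no. Sum: 1
Gen 8: crossing 1x2. Both 4&5? no. Sum: 1
Gen 9: crossing 2x1. Both 4&5? no. Sum: 1
Gen 10: crossing 1x2. Both 4&5? no. Sum: 1
Gen 11: crossing 1x5. Both 4&5? no. Sum: 1
Gen 12: crossing 1x4. Both 4&5? no. Sum: 1
Gen 13: crossing 4x1. Both 4&5? no. Sum: 1
Gen 14: crossing 2x5. Both 4&5? no. Sum: 1

Answer: 1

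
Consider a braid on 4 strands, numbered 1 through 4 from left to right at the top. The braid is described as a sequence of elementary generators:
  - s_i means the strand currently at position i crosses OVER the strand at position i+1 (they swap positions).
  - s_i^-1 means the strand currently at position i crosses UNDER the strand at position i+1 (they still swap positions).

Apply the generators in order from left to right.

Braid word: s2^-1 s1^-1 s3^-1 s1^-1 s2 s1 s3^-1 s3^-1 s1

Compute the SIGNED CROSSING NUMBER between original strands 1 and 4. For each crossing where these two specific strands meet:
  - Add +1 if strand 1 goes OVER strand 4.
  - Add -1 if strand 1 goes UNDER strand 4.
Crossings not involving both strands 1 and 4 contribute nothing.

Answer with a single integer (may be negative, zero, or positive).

Answer: 0

Derivation:
Gen 1: crossing 2x3. Both 1&4? no. Sum: 0
Gen 2: crossing 1x3. Both 1&4? no. Sum: 0
Gen 3: crossing 2x4. Both 1&4? no. Sum: 0
Gen 4: crossing 3x1. Both 1&4? no. Sum: 0
Gen 5: crossing 3x4. Both 1&4? no. Sum: 0
Gen 6: 1 over 4. Both 1&4? yes. Contrib: +1. Sum: 1
Gen 7: crossing 3x2. Both 1&4? no. Sum: 1
Gen 8: crossing 2x3. Both 1&4? no. Sum: 1
Gen 9: 4 over 1. Both 1&4? yes. Contrib: -1. Sum: 0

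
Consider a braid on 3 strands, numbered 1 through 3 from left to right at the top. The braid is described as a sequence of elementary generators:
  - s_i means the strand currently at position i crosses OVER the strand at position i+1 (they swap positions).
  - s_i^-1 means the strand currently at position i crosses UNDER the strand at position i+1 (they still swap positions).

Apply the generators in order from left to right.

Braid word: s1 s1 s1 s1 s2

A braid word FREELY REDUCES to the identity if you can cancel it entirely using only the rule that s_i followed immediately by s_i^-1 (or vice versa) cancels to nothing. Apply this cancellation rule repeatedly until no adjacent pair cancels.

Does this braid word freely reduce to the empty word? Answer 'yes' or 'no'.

Gen 1 (s1): push. Stack: [s1]
Gen 2 (s1): push. Stack: [s1 s1]
Gen 3 (s1): push. Stack: [s1 s1 s1]
Gen 4 (s1): push. Stack: [s1 s1 s1 s1]
Gen 5 (s2): push. Stack: [s1 s1 s1 s1 s2]
Reduced word: s1 s1 s1 s1 s2

Answer: no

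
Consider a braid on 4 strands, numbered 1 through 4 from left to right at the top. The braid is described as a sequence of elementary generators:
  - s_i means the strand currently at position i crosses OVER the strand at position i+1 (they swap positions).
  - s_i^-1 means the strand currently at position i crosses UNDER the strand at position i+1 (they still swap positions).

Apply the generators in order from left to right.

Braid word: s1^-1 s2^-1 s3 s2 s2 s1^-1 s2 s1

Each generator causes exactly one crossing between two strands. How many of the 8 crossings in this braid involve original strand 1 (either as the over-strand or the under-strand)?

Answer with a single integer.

Answer: 3

Derivation:
Gen 1: crossing 1x2. Involves strand 1? yes. Count so far: 1
Gen 2: crossing 1x3. Involves strand 1? yes. Count so far: 2
Gen 3: crossing 1x4. Involves strand 1? yes. Count so far: 3
Gen 4: crossing 3x4. Involves strand 1? no. Count so far: 3
Gen 5: crossing 4x3. Involves strand 1? no. Count so far: 3
Gen 6: crossing 2x3. Involves strand 1? no. Count so far: 3
Gen 7: crossing 2x4. Involves strand 1? no. Count so far: 3
Gen 8: crossing 3x4. Involves strand 1? no. Count so far: 3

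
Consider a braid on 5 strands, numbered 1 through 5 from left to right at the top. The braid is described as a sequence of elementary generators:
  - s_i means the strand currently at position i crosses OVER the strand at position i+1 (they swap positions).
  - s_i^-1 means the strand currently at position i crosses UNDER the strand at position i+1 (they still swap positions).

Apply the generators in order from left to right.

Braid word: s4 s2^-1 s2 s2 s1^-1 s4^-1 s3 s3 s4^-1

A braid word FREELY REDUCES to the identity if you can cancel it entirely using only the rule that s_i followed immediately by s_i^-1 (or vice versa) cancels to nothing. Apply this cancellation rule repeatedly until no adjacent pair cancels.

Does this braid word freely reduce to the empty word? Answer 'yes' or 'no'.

Gen 1 (s4): push. Stack: [s4]
Gen 2 (s2^-1): push. Stack: [s4 s2^-1]
Gen 3 (s2): cancels prior s2^-1. Stack: [s4]
Gen 4 (s2): push. Stack: [s4 s2]
Gen 5 (s1^-1): push. Stack: [s4 s2 s1^-1]
Gen 6 (s4^-1): push. Stack: [s4 s2 s1^-1 s4^-1]
Gen 7 (s3): push. Stack: [s4 s2 s1^-1 s4^-1 s3]
Gen 8 (s3): push. Stack: [s4 s2 s1^-1 s4^-1 s3 s3]
Gen 9 (s4^-1): push. Stack: [s4 s2 s1^-1 s4^-1 s3 s3 s4^-1]
Reduced word: s4 s2 s1^-1 s4^-1 s3 s3 s4^-1

Answer: no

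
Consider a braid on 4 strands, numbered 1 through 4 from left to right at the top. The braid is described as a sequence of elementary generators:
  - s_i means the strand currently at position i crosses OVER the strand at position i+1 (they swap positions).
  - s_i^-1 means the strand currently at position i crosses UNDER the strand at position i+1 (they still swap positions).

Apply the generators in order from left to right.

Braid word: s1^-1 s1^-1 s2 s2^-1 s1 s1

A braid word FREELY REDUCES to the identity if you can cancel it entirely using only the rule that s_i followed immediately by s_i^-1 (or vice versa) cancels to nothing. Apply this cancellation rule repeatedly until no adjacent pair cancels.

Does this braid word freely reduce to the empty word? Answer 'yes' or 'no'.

Gen 1 (s1^-1): push. Stack: [s1^-1]
Gen 2 (s1^-1): push. Stack: [s1^-1 s1^-1]
Gen 3 (s2): push. Stack: [s1^-1 s1^-1 s2]
Gen 4 (s2^-1): cancels prior s2. Stack: [s1^-1 s1^-1]
Gen 5 (s1): cancels prior s1^-1. Stack: [s1^-1]
Gen 6 (s1): cancels prior s1^-1. Stack: []
Reduced word: (empty)

Answer: yes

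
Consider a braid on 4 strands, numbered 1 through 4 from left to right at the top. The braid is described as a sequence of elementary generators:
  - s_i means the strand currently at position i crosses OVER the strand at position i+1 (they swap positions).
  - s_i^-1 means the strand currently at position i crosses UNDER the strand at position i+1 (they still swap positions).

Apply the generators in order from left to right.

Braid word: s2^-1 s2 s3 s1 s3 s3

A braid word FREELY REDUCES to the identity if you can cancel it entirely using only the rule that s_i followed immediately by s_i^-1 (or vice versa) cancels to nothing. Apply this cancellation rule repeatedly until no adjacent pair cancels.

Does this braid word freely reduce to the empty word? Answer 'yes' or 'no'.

Gen 1 (s2^-1): push. Stack: [s2^-1]
Gen 2 (s2): cancels prior s2^-1. Stack: []
Gen 3 (s3): push. Stack: [s3]
Gen 4 (s1): push. Stack: [s3 s1]
Gen 5 (s3): push. Stack: [s3 s1 s3]
Gen 6 (s3): push. Stack: [s3 s1 s3 s3]
Reduced word: s3 s1 s3 s3

Answer: no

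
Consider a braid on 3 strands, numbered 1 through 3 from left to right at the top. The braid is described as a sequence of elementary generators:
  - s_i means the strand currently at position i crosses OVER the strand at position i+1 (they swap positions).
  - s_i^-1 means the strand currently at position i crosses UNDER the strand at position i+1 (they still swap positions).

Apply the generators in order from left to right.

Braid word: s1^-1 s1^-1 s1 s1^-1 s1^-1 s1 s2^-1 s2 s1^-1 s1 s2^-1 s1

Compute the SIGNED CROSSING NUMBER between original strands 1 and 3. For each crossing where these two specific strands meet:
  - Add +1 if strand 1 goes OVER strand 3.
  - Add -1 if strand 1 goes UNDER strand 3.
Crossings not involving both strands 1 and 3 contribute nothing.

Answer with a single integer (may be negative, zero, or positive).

Answer: 1

Derivation:
Gen 1: crossing 1x2. Both 1&3? no. Sum: 0
Gen 2: crossing 2x1. Both 1&3? no. Sum: 0
Gen 3: crossing 1x2. Both 1&3? no. Sum: 0
Gen 4: crossing 2x1. Both 1&3? no. Sum: 0
Gen 5: crossing 1x2. Both 1&3? no. Sum: 0
Gen 6: crossing 2x1. Both 1&3? no. Sum: 0
Gen 7: crossing 2x3. Both 1&3? no. Sum: 0
Gen 8: crossing 3x2. Both 1&3? no. Sum: 0
Gen 9: crossing 1x2. Both 1&3? no. Sum: 0
Gen 10: crossing 2x1. Both 1&3? no. Sum: 0
Gen 11: crossing 2x3. Both 1&3? no. Sum: 0
Gen 12: 1 over 3. Both 1&3? yes. Contrib: +1. Sum: 1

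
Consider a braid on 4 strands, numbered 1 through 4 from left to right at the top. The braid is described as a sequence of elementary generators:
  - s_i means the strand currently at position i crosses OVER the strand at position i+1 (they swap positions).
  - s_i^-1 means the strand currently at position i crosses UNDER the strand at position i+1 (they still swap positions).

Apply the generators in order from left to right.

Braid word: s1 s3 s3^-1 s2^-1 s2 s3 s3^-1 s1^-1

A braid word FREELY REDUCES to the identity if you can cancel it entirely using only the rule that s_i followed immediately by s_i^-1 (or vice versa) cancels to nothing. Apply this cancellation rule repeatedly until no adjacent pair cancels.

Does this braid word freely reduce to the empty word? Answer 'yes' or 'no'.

Gen 1 (s1): push. Stack: [s1]
Gen 2 (s3): push. Stack: [s1 s3]
Gen 3 (s3^-1): cancels prior s3. Stack: [s1]
Gen 4 (s2^-1): push. Stack: [s1 s2^-1]
Gen 5 (s2): cancels prior s2^-1. Stack: [s1]
Gen 6 (s3): push. Stack: [s1 s3]
Gen 7 (s3^-1): cancels prior s3. Stack: [s1]
Gen 8 (s1^-1): cancels prior s1. Stack: []
Reduced word: (empty)

Answer: yes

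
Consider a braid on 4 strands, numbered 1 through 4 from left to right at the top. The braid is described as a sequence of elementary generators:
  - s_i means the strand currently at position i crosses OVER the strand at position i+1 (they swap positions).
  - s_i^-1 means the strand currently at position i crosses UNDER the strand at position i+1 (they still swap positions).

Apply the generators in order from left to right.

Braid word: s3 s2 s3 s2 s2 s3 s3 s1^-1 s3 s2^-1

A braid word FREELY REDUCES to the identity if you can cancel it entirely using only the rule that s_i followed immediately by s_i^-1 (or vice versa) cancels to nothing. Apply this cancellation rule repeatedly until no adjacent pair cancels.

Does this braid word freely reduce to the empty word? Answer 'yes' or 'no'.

Gen 1 (s3): push. Stack: [s3]
Gen 2 (s2): push. Stack: [s3 s2]
Gen 3 (s3): push. Stack: [s3 s2 s3]
Gen 4 (s2): push. Stack: [s3 s2 s3 s2]
Gen 5 (s2): push. Stack: [s3 s2 s3 s2 s2]
Gen 6 (s3): push. Stack: [s3 s2 s3 s2 s2 s3]
Gen 7 (s3): push. Stack: [s3 s2 s3 s2 s2 s3 s3]
Gen 8 (s1^-1): push. Stack: [s3 s2 s3 s2 s2 s3 s3 s1^-1]
Gen 9 (s3): push. Stack: [s3 s2 s3 s2 s2 s3 s3 s1^-1 s3]
Gen 10 (s2^-1): push. Stack: [s3 s2 s3 s2 s2 s3 s3 s1^-1 s3 s2^-1]
Reduced word: s3 s2 s3 s2 s2 s3 s3 s1^-1 s3 s2^-1

Answer: no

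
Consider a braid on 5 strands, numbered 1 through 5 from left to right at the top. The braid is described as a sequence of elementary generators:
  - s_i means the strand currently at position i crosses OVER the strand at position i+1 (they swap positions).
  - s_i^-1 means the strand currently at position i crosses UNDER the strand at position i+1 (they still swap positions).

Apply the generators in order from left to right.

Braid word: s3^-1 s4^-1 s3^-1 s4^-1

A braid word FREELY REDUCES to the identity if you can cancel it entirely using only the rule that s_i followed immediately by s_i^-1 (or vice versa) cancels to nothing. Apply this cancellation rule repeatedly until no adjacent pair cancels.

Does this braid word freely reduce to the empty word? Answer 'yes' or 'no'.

Gen 1 (s3^-1): push. Stack: [s3^-1]
Gen 2 (s4^-1): push. Stack: [s3^-1 s4^-1]
Gen 3 (s3^-1): push. Stack: [s3^-1 s4^-1 s3^-1]
Gen 4 (s4^-1): push. Stack: [s3^-1 s4^-1 s3^-1 s4^-1]
Reduced word: s3^-1 s4^-1 s3^-1 s4^-1

Answer: no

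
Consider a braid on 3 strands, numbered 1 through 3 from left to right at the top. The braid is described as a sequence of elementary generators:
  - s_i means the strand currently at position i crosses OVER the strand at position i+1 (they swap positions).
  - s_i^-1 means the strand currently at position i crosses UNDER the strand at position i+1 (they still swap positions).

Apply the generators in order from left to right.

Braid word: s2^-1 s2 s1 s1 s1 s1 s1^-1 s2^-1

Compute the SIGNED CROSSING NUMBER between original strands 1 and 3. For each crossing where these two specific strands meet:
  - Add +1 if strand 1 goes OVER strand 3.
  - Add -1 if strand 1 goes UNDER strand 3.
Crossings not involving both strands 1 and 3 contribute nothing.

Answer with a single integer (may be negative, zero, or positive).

Answer: -1

Derivation:
Gen 1: crossing 2x3. Both 1&3? no. Sum: 0
Gen 2: crossing 3x2. Both 1&3? no. Sum: 0
Gen 3: crossing 1x2. Both 1&3? no. Sum: 0
Gen 4: crossing 2x1. Both 1&3? no. Sum: 0
Gen 5: crossing 1x2. Both 1&3? no. Sum: 0
Gen 6: crossing 2x1. Both 1&3? no. Sum: 0
Gen 7: crossing 1x2. Both 1&3? no. Sum: 0
Gen 8: 1 under 3. Both 1&3? yes. Contrib: -1. Sum: -1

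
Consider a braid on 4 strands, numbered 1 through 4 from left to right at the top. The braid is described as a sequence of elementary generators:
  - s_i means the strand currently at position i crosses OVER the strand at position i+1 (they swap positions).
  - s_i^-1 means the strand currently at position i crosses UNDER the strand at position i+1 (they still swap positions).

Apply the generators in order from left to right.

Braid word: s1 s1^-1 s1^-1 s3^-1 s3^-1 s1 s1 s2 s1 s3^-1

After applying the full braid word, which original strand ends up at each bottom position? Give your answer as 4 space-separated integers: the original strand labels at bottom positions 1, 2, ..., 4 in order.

Gen 1 (s1): strand 1 crosses over strand 2. Perm now: [2 1 3 4]
Gen 2 (s1^-1): strand 2 crosses under strand 1. Perm now: [1 2 3 4]
Gen 3 (s1^-1): strand 1 crosses under strand 2. Perm now: [2 1 3 4]
Gen 4 (s3^-1): strand 3 crosses under strand 4. Perm now: [2 1 4 3]
Gen 5 (s3^-1): strand 4 crosses under strand 3. Perm now: [2 1 3 4]
Gen 6 (s1): strand 2 crosses over strand 1. Perm now: [1 2 3 4]
Gen 7 (s1): strand 1 crosses over strand 2. Perm now: [2 1 3 4]
Gen 8 (s2): strand 1 crosses over strand 3. Perm now: [2 3 1 4]
Gen 9 (s1): strand 2 crosses over strand 3. Perm now: [3 2 1 4]
Gen 10 (s3^-1): strand 1 crosses under strand 4. Perm now: [3 2 4 1]

Answer: 3 2 4 1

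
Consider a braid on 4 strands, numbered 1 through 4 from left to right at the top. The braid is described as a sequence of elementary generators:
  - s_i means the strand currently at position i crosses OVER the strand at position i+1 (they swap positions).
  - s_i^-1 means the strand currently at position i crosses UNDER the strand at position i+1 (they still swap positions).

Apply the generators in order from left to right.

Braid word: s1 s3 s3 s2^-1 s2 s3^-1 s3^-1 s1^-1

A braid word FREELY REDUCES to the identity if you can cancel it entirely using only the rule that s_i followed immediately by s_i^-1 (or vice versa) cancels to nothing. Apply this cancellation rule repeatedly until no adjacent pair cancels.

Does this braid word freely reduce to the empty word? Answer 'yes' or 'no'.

Answer: yes

Derivation:
Gen 1 (s1): push. Stack: [s1]
Gen 2 (s3): push. Stack: [s1 s3]
Gen 3 (s3): push. Stack: [s1 s3 s3]
Gen 4 (s2^-1): push. Stack: [s1 s3 s3 s2^-1]
Gen 5 (s2): cancels prior s2^-1. Stack: [s1 s3 s3]
Gen 6 (s3^-1): cancels prior s3. Stack: [s1 s3]
Gen 7 (s3^-1): cancels prior s3. Stack: [s1]
Gen 8 (s1^-1): cancels prior s1. Stack: []
Reduced word: (empty)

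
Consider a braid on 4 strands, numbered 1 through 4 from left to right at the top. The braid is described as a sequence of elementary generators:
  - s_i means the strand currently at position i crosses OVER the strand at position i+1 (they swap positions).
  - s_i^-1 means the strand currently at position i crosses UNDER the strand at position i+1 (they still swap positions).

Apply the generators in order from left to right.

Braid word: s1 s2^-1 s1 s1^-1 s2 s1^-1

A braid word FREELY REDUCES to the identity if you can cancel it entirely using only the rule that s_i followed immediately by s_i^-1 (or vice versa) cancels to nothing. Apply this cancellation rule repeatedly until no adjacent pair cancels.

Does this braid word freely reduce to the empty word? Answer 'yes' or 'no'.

Answer: yes

Derivation:
Gen 1 (s1): push. Stack: [s1]
Gen 2 (s2^-1): push. Stack: [s1 s2^-1]
Gen 3 (s1): push. Stack: [s1 s2^-1 s1]
Gen 4 (s1^-1): cancels prior s1. Stack: [s1 s2^-1]
Gen 5 (s2): cancels prior s2^-1. Stack: [s1]
Gen 6 (s1^-1): cancels prior s1. Stack: []
Reduced word: (empty)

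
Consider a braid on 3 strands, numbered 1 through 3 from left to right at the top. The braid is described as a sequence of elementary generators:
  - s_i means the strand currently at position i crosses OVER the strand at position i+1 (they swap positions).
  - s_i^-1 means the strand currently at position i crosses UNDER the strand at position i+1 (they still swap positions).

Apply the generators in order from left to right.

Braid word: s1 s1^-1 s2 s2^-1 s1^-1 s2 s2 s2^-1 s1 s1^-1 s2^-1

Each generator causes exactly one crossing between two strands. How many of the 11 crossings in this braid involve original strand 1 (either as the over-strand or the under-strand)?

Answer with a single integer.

Answer: 7

Derivation:
Gen 1: crossing 1x2. Involves strand 1? yes. Count so far: 1
Gen 2: crossing 2x1. Involves strand 1? yes. Count so far: 2
Gen 3: crossing 2x3. Involves strand 1? no. Count so far: 2
Gen 4: crossing 3x2. Involves strand 1? no. Count so far: 2
Gen 5: crossing 1x2. Involves strand 1? yes. Count so far: 3
Gen 6: crossing 1x3. Involves strand 1? yes. Count so far: 4
Gen 7: crossing 3x1. Involves strand 1? yes. Count so far: 5
Gen 8: crossing 1x3. Involves strand 1? yes. Count so far: 6
Gen 9: crossing 2x3. Involves strand 1? no. Count so far: 6
Gen 10: crossing 3x2. Involves strand 1? no. Count so far: 6
Gen 11: crossing 3x1. Involves strand 1? yes. Count so far: 7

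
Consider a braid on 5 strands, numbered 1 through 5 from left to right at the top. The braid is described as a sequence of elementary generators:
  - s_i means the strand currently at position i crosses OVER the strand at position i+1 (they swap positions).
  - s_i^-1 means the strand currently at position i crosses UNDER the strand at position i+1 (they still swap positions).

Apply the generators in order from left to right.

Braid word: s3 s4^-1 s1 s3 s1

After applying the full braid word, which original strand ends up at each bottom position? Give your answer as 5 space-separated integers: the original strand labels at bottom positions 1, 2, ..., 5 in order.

Gen 1 (s3): strand 3 crosses over strand 4. Perm now: [1 2 4 3 5]
Gen 2 (s4^-1): strand 3 crosses under strand 5. Perm now: [1 2 4 5 3]
Gen 3 (s1): strand 1 crosses over strand 2. Perm now: [2 1 4 5 3]
Gen 4 (s3): strand 4 crosses over strand 5. Perm now: [2 1 5 4 3]
Gen 5 (s1): strand 2 crosses over strand 1. Perm now: [1 2 5 4 3]

Answer: 1 2 5 4 3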